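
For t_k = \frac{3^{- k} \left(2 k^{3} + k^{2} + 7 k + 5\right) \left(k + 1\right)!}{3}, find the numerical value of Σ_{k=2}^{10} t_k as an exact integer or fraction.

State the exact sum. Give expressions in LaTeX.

Σ = 149810714/243

Step 1: r(k) = (k + 2)*(7*k + 2*(k + 1)**3 + (k + 1)**2 + 12)/(3*(2*k**3 + k**2 + 7*k + 5)).
Normal form (A,B,C) = (k/3 + 2/3, 1, k**3 + k**2/2 + 7*k/2 + 5/2).
Key eq: (k/3 + 2/3)·f(k+1) = (1)·f(k) + (k**3 + k**2/2 + 7*k/2 + 5/2).
d = 2 from the (1,0,3) case.
Solving with deg f ≤ 2: f(k) = 3*(k + 1)*(2*k - 3)/2.
Get s_k = R·t_k = (k + 1)*(2*k - 3)*factorial(k + 1)/3**k with R(k) = B(k−1)f(k)/C(k) = 3*(k + 1)*(2*k - 3)/(2*k**3 + k**2 + 7*k + 5).
Δs = (2*k**3 + k**2 + 7*k + 5)*factorial(k + 1)/(3*3**k), as required.
Σ_(k=2)^(10) t_k = s_(11) − s_(2) = 149811200/243 − (2) = 149810714/243.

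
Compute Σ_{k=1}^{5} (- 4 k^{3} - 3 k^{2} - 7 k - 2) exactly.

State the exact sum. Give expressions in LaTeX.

r(k) = (4*k**3 + 15*k**2 + 25*k + 16)/(4*k**3 + 3*k**2 + 7*k + 2) after simplifying.
Factor: A=1; B=1; C=k**3 + 3*k**2/4 + 7*k/4 + 1/2.
Need (1)·f(k+1) − (1)·f(k) = k**3 + 3*k**2/4 + 7*k/4 + 1/2.
From deg A=0, deg B=0, deg C=3: d=4.
Coefficient equations give f(k) = k*(k**3 - k**2 + 3*k - 1)/4.
Certificate R = B(k−1)f/C = k*(k**3 - k**2 + 3*k - 1)/(4*k**3 + 3*k**2 + 7*k + 2) gives s_k = k*(-k**3 + k**2 - 3*k + 1).
Verify: -4*k**3 - 3*k**2 - 7*k - 2 matches t_k.
Σ_(k=1)^(5) t_k = s_(6) − s_(1) = -1182 − (-2) = -1180.

Σ = -1180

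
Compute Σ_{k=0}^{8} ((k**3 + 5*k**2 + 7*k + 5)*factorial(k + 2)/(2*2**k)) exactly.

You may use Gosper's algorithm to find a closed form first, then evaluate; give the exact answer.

Σ = 14812891/2

r(k) = (k**4 + 11*k**3 + 44*k**2 + 78*k + 54)/(2*(k**3 + 5*k**2 + 7*k + 5)) after simplifying.
So A=k/2 + 3/2 and B=1, with C=k**3 + 5*k**2 + 7*k + 5.
Solve (k/2 + 3/2)·f(k+1) − (1)·f(k) = k**3 + 5*k**2 + 7*k + 5.
Bound: deg f ≤ 2.
Solve for f: f(k) = 2*(k**2 + 2*k - 4) (degree 2 ≤ 2).
Then R = B(k−1)f/C = 2*(k**2 + 2*k - 4)/(k**3 + 5*k**2 + 7*k + 5), so s_k = R(k)·t_k = (k**2 + 2*k - 4)*factorial(k + 2)/2**k.
Δs = (k**3 + 5*k**2 + 7*k + 5)*factorial(k + 2)/(2*2**k), as required.
Σ_(k=0)^(8) t_k = s_(9) − s_(0) = 14812875/2 − (-8) = 14812891/2.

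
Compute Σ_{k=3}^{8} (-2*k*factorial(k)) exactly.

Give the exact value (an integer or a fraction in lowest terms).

Ratio r(k) = (k + 1)**2/k.
Gosper form: A/B · C(k+1)/C(k) with A=k + 1, B=1, C=k.
Solve (k + 1)·f(k+1) − (1)·f(k) = k.
Bound: deg f ≤ 0.
Coefficient equations give f(k) = 1.
Get s_k = R·t_k = -2*factorial(k) with R(k) = B(k−1)f(k)/C(k) = 1/k.
Check: Δs_k = -2*k*factorial(k). ✓
Σ_(k=3)^(8) t_k = s_(9) − s_(3) = -725760 − (-12) = -725748.

Σ = -725748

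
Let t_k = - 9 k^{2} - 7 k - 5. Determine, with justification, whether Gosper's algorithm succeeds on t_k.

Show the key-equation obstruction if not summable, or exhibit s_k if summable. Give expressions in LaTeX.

Yes. s_k = k \left(- 3 k^{2} + k - 3\right).

t_(k+1)/t_k = (9*k**2 + 25*k + 21)/(9*k**2 + 7*k + 5).
A = 1, B = 1, C = k**2 + 7*k/9 + 5/9.
Solve (1)·f(k+1) − (1)·f(k) = k**2 + 7*k/9 + 5/9.
d = 3 from the (0,0,2) case.
Match coefficients ⇒ f(k) = k*(3*k**2 - k + 3)/9.
Certificate R = B(k−1)f/C = k*(3*k**2 - k + 3)/(9*k**2 + 7*k + 5) gives s_k = k*(-3*k**2 + k - 3).
Verify: -9*k**2 - 7*k - 5 matches t_k.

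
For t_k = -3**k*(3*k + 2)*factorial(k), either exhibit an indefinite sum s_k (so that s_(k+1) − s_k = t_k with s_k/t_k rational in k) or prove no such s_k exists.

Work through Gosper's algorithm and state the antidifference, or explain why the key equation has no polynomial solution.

s_k = -3**k*factorial(k)

Step 1: r(k) = 3*(k + 1)*(3*k + 5)/(3*k + 2).
So A=3*k + 3 and B=1, with C=k + 2/3.
f must satisfy (3*k + 3)·f(k+1) − (1)·f(k) = k + 2/3.
d = 0 from the (1,0,1) case.
Coefficient equations give f(k) = 1/3.
Certificate R = B(k−1)f/C = 1/(3*k + 2) gives s_k = -3**k*factorial(k).
s_(k+1) − s_k = -3**k*(3*k + 2)*factorial(k) = t_k.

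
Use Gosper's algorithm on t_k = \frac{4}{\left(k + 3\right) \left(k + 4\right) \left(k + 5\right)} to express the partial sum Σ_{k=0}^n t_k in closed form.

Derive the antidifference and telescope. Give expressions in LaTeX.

Compute t_(k+1)/t_k: get (k + 3)/(k + 6).
Normal form (A,B,C) = (k + 3, k + 6, 1).
Key eq: (k + 3)·f(k+1) = (k + 5)·f(k) + (1).
Degrees (1,1,0) ⇒ d ≤ 2.
A polynomial solution: f(k) = k*(k + 7)/24.
Get s_k = R·t_k = k*(k + 7)/(6*(k + 3)*(k + 4)) with R(k) = B(k−1)f(k)/C(k) = k*(k + 5)*(k + 7)/24.
Verify: 4/(k**3 + 12*k**2 + 47*k + 60) matches t_k.
Evaluate: s_(n+1) = (n**2 + 9*n + 8)/(6*(n**2 + 9*n + 20)); subtract s_(0) = 0 ⇒ S(n) = (n**2 + 9*n + 8)/(6*(n**2 + 9*n + 20)).

S(n) = \frac{n^{2} + 9 n + 8}{6 \left(n^{2} + 9 n + 20\right)}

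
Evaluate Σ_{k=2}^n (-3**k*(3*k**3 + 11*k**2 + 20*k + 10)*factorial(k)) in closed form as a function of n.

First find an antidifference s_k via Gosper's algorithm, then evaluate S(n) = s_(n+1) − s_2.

S(n) = -3*3**n*n**3*factorial(n) - 12*3**n*n**2*factorial(n) - 21*3**n*n*factorial(n) - 12*3**n*factorial(n) + 144

t_(k+1)/t_k = 3*(3*k**4 + 23*k**3 + 71*k**2 + 95*k + 44)/(3*k**3 + 11*k**2 + 20*k + 10).
So A=3*k + 3 and B=1, with C=k**3 + 11*k**2/3 + 20*k/3 + 10/3.
Set up (3*k + 3)·f(k+1) − (1)·f(k) − (k**3 + 11*k**2/3 + 20*k/3 + 10/3) = 0.
Bound: deg f ≤ 2.
Coefficient equations give f(k) = (k**2 + k + 2)/3.
R(k) = B(k−1)·f(k)/C(k) = (k**2 + k + 2)/(3*k**3 + 11*k**2 + 20*k + 10); s_k = R·t_k = -3**k*(k**2 + k + 2)*factorial(k).
Check: Δs_k = -3**k*(3*k**3 + 11*k**2 + 20*k + 10)*factorial(k). ✓
s_(n+1) = -3**(n + 1)*(n**2 + 3*n + 4)*factorial(n + 1) and s_(2) = -144, so S(n) = -3*3**n*n**3*factorial(n) - 12*3**n*n**2*factorial(n) - 21*3**n*n*factorial(n) - 12*3**n*factorial(n) + 144.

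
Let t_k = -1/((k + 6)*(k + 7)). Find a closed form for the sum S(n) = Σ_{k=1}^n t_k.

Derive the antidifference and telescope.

S(n) = -n/(7*n + 49)

t_(k+1)/t_k = (k + 6)/(k + 8).
So A=k + 6 and B=k + 8, with C=1.
Need (k + 6)·f(k+1) − (k + 7)·f(k) = 1.
Degrees (1,1,0) ⇒ d ≤ 1.
Match coefficients ⇒ f(k) = k/6.
R(k) = B(k−1)·f(k)/C(k) = k*(k + 7)/6; s_k = R·t_k = -k/(6*k + 36).
s_(k+1) − s_k = -1/(k**2 + 13*k + 42) = t_k.
s_(n+1) = (-n - 1)/(6*(n + 7)) and s_(1) = -1/42, so S(n) = -n/(7*n + 49).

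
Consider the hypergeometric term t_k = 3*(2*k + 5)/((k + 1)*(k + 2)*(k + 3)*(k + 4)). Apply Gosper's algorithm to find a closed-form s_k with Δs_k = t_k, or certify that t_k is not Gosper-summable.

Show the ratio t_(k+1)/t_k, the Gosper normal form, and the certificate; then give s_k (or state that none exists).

Compute t_(k+1)/t_k: get (k + 1)*(2*k + 7)/((k + 5)*(2*k + 5)).
Gosper form: A/B · C(k+1)/C(k) with A=k + 1, B=k + 5, C=k + 5/2.
Need (k + 1)·f(k+1) − (k + 4)·f(k) = k + 5/2.
Bound: deg f ≤ 3.
Match coefficients ⇒ f(k) = k*(k + 2)*(k + 4)/6.
Then R = B(k−1)f/C = k*(k + 2)*(k + 4)**2/(3*(2*k + 5)), so s_k = R(k)·t_k = k*(k + 4)/(k**2 + 4*k + 3).
Δs = 3*(2*k + 5)/(k**4 + 10*k**3 + 35*k**2 + 50*k + 24), as required.

s_k = k*(k + 4)/(k**2 + 4*k + 3)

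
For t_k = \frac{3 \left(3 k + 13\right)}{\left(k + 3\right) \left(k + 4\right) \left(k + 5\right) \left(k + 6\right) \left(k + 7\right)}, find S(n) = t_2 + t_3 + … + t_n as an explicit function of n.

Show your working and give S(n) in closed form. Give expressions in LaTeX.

S(n) = \frac{3 \left(n^{3} + 17 n^{2} + 94 n - 112\right)}{280 \left(n^{3} + 17 n^{2} + 94 n + 168\right)}

Step 1: r(k) = (k + 3)*(3*k + 16)/((k + 8)*(3*k + 13)).
Factor: A=k + 3; B=k + 8; C=k + 13/3.
Need (k + 3)·f(k+1) − (k + 7)·f(k) = k + 13/3.
deg f ≤ 4 (via 1,1,1).
Solve for f: f(k) = k*(k + 4)*(k**2 + 14*k + 63)/270 (degree 4 ≤ 4).
Certificate R = B(k−1)f/C = k*(k + 4)*(k + 7)*(k**2 + 14*k + 63)/(90*(3*k + 13)) gives s_k = k*(k**2 + 14*k + 63)/(30*(k**3 + 14*k**2 + 63*k + 90)).
Δs = 3*(3*k + 13)/(k**5 + 25*k**4 + 245*k**3 + 1175*k**2 + 2754*k + 2520), as required.
Σ_(k=2)^n t_k = s_(n+1) − s_(2) = ((n**3 + 17*n**2 + 94*n + 78)/(30*(n**3 + 17*n**2 + 94*n + 168))) − (19/840), i.e. 3*(n**3 + 17*n**2 + 94*n - 112)/(280*(n**3 + 17*n**2 + 94*n + 168)).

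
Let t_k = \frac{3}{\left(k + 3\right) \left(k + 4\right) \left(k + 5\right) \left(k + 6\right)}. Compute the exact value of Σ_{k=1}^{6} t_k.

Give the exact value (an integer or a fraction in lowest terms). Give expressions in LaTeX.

Σ = 1/132

r(k) = (k + 3)/(k + 7) after simplifying.
Gosper form: A/B · C(k+1)/C(k) with A=k + 3, B=k + 7, C=1.
Key eq: (k + 3)·f(k+1) = (k + 6)·f(k) + (1).
Bound: deg f ≤ 3.
Coefficient equations give f(k) = k*(k**2 + 12*k + 47)/180.
Certificate R = B(k−1)f/C = k*(k + 6)*(k**2 + 12*k + 47)/180 gives s_k = k*(k**2 + 12*k + 47)/(60*(k + 3)*(k + 4)*(k + 5)).
Δs = 3/(k**4 + 18*k**3 + 119*k**2 + 342*k + 360), as required.
Telescoping: Σ = s_(7) − s_(1) = 7/440 − (1/120) = 1/132.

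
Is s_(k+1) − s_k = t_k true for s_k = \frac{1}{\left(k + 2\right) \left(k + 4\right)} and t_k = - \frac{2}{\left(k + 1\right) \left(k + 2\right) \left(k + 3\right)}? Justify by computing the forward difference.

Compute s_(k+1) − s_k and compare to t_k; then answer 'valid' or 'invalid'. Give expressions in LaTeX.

s_(k+1) = 1/((k + 3)*(k + 5))
s_(k+1) − s_k = (-2*k - 7)/(k**4 + 14*k**3 + 71*k**2 + 154*k + 120)
(s_(k+1) − s_k) − t_k = 3*(3*k + 11)/(k**5 + 15*k**4 + 85*k**3 + 225*k**2 + 274*k + 120)

Invalid: residual \frac{3 \left(3 k + 11\right)}{k^{5} + 15 k^{4} + 85 k^{3} + 225 k^{2} + 274 k + 120} ≠ 0.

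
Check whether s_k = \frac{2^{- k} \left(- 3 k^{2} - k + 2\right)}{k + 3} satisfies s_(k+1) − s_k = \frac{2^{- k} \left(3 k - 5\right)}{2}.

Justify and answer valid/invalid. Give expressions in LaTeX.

Invalid: residual \frac{2^{- k} \left(- 3 k^{2} - 10 k + 19\right)}{k^{2} + 7 k + 12} ≠ 0.

s_(k+1) = (-k - 3*(k + 1)**2 + 1)/(2*2**k*(k + 4))
s_(k+1) − s_k = (3*k**3 + 10*k**2 - 19*k - 22)/(2*2**k*(k**2 + 7*k + 12))
(s_(k+1) − s_k) − t_k = (-3*k**2 - 10*k + 19)/(2**k*(k**2 + 7*k + 12))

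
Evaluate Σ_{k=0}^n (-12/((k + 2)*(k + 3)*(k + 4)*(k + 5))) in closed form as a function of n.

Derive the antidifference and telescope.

r(k) = (k + 2)/(k + 6) after simplifying.
Gosper form: A/B · C(k+1)/C(k) with A=k + 2, B=k + 6, C=1.
Set up (k + 2)·f(k+1) − (k + 5)·f(k) − (1) = 0.
Degrees (1,1,0) ⇒ d ≤ 3.
Solving with deg f ≤ 3: f(k) = k*(k**2 + 9*k + 26)/72.
Then R = B(k−1)f/C = k*(k + 5)*(k**2 + 9*k + 26)/72, so s_k = R(k)·t_k = k*(-k**2 - 9*k - 26)/(6*(k + 2)*(k + 3)*(k + 4)).
Verify: -12/(k**4 + 14*k**3 + 71*k**2 + 154*k + 120) matches t_k.
Telescope: S(n) = s_(n+1) − s_(0) = (-n**3 - 12*n**2 - 47*n - 36)/(6*(n**3 + 12*n**2 + 47*n + 60)) − (0) = (-n**3 - 12*n**2 - 47*n - 36)/(6*(n**3 + 12*n**2 + 47*n + 60)).

S(n) = (-n**3 - 12*n**2 - 47*n - 36)/(6*(n**3 + 12*n**2 + 47*n + 60))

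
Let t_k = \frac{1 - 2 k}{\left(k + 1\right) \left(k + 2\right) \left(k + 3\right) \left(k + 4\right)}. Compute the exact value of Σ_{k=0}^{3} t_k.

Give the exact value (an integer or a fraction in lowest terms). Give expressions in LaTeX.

Step 1: r(k) = (k + 1)*(2*k + 1)/((k + 5)*(2*k - 1)).
Factor: A=k + 1; B=k + 5; C=k - 1/2.
Need (k + 1)·f(k+1) − (k + 4)·f(k) = k - 1/2.
d = 3 from the (1,1,1) case.
A polynomial solution: f(k) = -k/2.
Certificate R = B(k−1)f/C = -k*(k + 4)/(2*k - 1) gives s_k = k/((k + 1)*(k + 2)*(k + 3)).
Δs = (-k*(k + 4) + (k + 1)**2)/((k + 1)*(k + 2)*(k + 3)*(k + 4)), as required.
Evaluate s at k=4 and k=0: 2/105 and 0; difference 2/105.

Σ = 2/105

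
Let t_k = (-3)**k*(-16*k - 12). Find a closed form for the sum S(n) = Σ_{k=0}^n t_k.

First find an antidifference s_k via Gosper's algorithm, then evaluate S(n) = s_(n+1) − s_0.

Ratio r(k) = 3*(-4*k - 7)/(4*k + 3).
Normal form (A,B,C) = (-3, 1, k + 3/4).
Solve (-3)·f(k+1) − (1)·f(k) = k + 3/4.
d = 1 from the (0,0,1) case.
Coefficient equations give f(k) = -k/4.
R(k) = B(k−1)·f(k)/C(k) = -k/(4*k + 3); s_k = R·t_k = 4*(-3)**k*k.
Δs = (-3)**k*(-16*k - 12), as required.
s_(n+1) = (-3)**(n + 1)*(4*n + 4) and s_(0) = 0, so S(n) = (-3)**(n + 1)*(4*n + 4).

S(n) = (-3)**(n + 1)*(4*n + 4)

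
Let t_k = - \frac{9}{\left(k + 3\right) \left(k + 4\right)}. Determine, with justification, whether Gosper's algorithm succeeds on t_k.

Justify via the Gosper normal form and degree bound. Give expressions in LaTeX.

Yes. s_k = - \frac{3 k}{k + 3}.

Step 1: r(k) = (k + 3)/(k + 5).
Factor: A=k + 3; B=k + 5; C=1.
Need (k + 3)·f(k+1) − (k + 4)·f(k) = 1.
Degrees (1,1,0) ⇒ d ≤ 1.
A polynomial solution: f(k) = k/3.
R(k) = B(k−1)·f(k)/C(k) = k*(k + 4)/3; s_k = R·t_k = -3*k/(k + 3).
s_(k+1) − s_k = -9/(k**2 + 7*k + 12) = t_k.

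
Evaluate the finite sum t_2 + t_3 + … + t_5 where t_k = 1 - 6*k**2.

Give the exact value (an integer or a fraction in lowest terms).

Ratio r(k) = (6*(k + 1)**2 - 1)/(6*k**2 - 1).
Gosper form: A/B · C(k+1)/C(k) with A=1, B=1, C=k**2 - 1/6.
Solve (1)·f(k+1) − (1)·f(k) = k**2 - 1/6.
From deg A=0, deg B=0, deg C=2: d=3.
A polynomial solution: f(k) = k**2*(2*k - 3)/6.
R(k) = B(k−1)·f(k)/C(k) = k**2*(2*k - 3)/(6*k**2 - 1); s_k = R·t_k = k**2*(3 - 2*k).
s_(k+1) − s_k = 1 - 6*k**2 = t_k.
Σ_(k=2)^(5) t_k = s_(6) − s_(2) = -324 − (-4) = -320.

Σ = -320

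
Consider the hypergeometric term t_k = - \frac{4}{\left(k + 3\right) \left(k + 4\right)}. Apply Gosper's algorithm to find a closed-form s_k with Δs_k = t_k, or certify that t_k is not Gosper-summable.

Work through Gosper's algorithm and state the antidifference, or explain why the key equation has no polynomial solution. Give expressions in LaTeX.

s_k = - \frac{4 k}{3 k + 9}

Compute t_(k+1)/t_k: get (k + 3)/(k + 5).
Take A(k)=k + 3, B(k)=k + 5, C(k)=1.
Set up (k + 3)·f(k+1) − (k + 4)·f(k) − (1) = 0.
deg f ≤ 1 (via 1,1,0).
Solve for f: f(k) = k/3 (degree 1 ≤ 1).
So s_k = (B(k−1)f/C)·t_k = (k*(k + 4)/3)·t_k = -4*k/(3*k + 9).
Verify: -4/(k**2 + 7*k + 12) matches t_k.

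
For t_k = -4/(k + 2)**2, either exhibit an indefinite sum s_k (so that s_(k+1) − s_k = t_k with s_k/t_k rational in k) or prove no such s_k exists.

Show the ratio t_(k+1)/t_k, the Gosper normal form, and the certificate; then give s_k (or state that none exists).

The ratio is (k + 2)**2/(k + 3)**2.
Factor: A=k**2 + 4*k + 4; B=k**2 + 6*k + 9; C=1.
Solve (k**2 + 4*k + 4)·f(k+1) − (k**2 + 4*k + 4)·f(k) = 1.
Degrees (2,2,0) ⇒ d ≤ 0.
Write f(k) = c0. Then LHS − RHS = -1, requiring -1 = 0: contradictory. No certificate.

no hypergeometric antidifference exists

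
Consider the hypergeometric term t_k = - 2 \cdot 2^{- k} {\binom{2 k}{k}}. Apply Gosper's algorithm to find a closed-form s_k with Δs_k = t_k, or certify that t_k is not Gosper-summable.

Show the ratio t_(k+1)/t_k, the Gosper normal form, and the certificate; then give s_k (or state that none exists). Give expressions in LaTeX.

not Gosper-summable; s_k does not exist

Step 1: r(k) = (2*k + 1)/(k + 1).
Take A(k)=2*k + 1, B(k)=k + 1, C(k)=1.
Key eq: (2*k + 1)·f(k+1) = (k)·f(k) + (1).
Degrees (1,1,0) ⇒ d ≤ -1.
d = -1 < 0 ⇒ no nonzero polynomial f; not summable.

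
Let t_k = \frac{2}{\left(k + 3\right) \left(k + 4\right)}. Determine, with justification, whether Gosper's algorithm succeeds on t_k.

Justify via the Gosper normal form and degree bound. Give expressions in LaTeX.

Yes. s_k = \frac{2 k}{3 \left(k + 3\right)}.

Ratio r(k) = (k + 3)/(k + 5).
Normal form (A,B,C) = (k + 3, k + 5, 1).
f must satisfy (k + 3)·f(k+1) − (k + 4)·f(k) = 1.
Bound: deg f ≤ 1.
Solving with deg f ≤ 1: f(k) = k/3.
Then R = B(k−1)f/C = k*(k + 4)/3, so s_k = R(k)·t_k = 2*k/(3*(k + 3)).
Verify: 2/(k**2 + 7*k + 12) matches t_k.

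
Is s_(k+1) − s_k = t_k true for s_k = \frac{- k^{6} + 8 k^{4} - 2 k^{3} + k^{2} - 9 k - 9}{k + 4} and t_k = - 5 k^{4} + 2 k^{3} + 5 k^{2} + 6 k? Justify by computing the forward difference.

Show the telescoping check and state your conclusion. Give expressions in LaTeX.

s_(k+1) = (-9*k - (k + 1)**6 + 8*(k + 1)**4 - 2*(k + 1)**3 + (k + 1)**2 - 18)/(k + 5)
s_(k+1) − s_k = (-5*k**6 - 39*k**5 - 56*k**4 + 77*k**3 + 129*k**2 + 94*k - 3)/(k**2 + 9*k + 20)
(s_(k+1) − s_k) − t_k = (4*k**5 + 21*k**4 - 14*k**3 - 25*k**2 - 26*k - 3)/(k**2 + 9*k + 20)

Invalid: residual \frac{4 k^{5} + 21 k^{4} - 14 k^{3} - 25 k^{2} - 26 k - 3}{k^{2} + 9 k + 20} ≠ 0.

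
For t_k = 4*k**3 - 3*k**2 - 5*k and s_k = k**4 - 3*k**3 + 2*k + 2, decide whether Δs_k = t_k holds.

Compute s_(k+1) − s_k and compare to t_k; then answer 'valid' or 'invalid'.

valid; difference matches t_k

s_(k+1) = 2*k + (k + 1)**4 - 3*(k + 1)**3 + 4
s_(k+1) − s_k = k*(4*k**2 - 3*k - 5)
(s_(k+1) − s_k) − t_k = 0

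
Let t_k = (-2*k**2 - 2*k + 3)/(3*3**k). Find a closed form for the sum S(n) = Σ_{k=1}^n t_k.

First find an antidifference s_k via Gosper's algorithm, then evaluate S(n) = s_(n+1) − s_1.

S(n) = 3**(-n - 1)*(-3**(n + 1) + n**2 + 4*n + 3)

Ratio r(k) = (2*k**2 + 6*k + 1)/(3*(2*k**2 + 2*k - 3)).
Gosper form: A/B · C(k+1)/C(k) with A=1/3, B=1, C=k**2 + k - 3/2.
Set up (1/3)·f(k+1) − (1)·f(k) − (k**2 + k - 3/2) = 0.
From deg A=0, deg B=0, deg C=2: d=2.
Coefficient equations give f(k) = -3*k*(k + 2)/2.
Get s_k = R·t_k = k*(k + 2)/3**k with R(k) = B(k−1)f(k)/C(k) = -3*k*(k + 2)/(2*k**2 + 2*k - 3).
s_(k+1) − s_k = (-2*k**2 - 2*k + 3)/(3*3**k) = t_k.
Σ_(k=1)^n t_k = s_(n+1) − s_(1) = (3**(-n - 1)*(n**2 + 4*n + 3)) − (1), i.e. 3**(-n - 1)*(-3**(n + 1) + n**2 + 4*n + 3).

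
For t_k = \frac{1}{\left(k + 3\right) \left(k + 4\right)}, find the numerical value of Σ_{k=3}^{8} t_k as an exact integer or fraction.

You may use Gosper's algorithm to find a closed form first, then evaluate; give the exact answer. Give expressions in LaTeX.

Σ = 1/12

Ratio r(k) = (k + 3)/(k + 5).
Gosper form: A/B · C(k+1)/C(k) with A=k + 3, B=k + 5, C=1.
Solve (k + 3)·f(k+1) − (k + 4)·f(k) = 1.
d = 1 from the (1,1,0) case.
Coefficient equations give f(k) = k/3.
So s_k = (B(k−1)f/C)·t_k = (k*(k + 4)/3)·t_k = k/(3*(k + 3)).
Check: Δs_k = 1/(k**2 + 7*k + 12). ✓
Σ_(k=3)^(8) t_k = s_(9) − s_(3) = 1/4 − (1/6) = 1/12.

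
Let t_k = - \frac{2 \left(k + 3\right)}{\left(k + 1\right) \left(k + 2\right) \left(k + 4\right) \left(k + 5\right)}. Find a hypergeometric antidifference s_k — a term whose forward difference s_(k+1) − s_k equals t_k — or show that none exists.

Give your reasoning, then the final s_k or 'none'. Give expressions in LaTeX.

s_k = \frac{k \left(- k - 5\right)}{4 \left(k^{2} + 5 k + 4\right)}

Step 1: r(k) = (k + 1)*(k + 4)**2/((k + 3)**2*(k + 6)).
Normal form (A,B,C) = (k + 1, k + 6, k**2 + 6*k + 9).
Need (k + 1)·f(k+1) − (k + 5)·f(k) = k**2 + 6*k + 9.
From deg A=1, deg B=1, deg C=2: d=4.
Solving with deg f ≤ 4: f(k) = k*(k + 2)*(k + 3)*(k + 5)/8.
So s_k = (B(k−1)f/C)·t_k = (k*(k + 2)*(k + 5)**2/(8*(k + 3)))·t_k = k*(-k - 5)/(4*(k**2 + 5*k + 4)).
Check: Δs_k = 2*(-k - 3)/(k**4 + 12*k**3 + 49*k**2 + 78*k + 40). ✓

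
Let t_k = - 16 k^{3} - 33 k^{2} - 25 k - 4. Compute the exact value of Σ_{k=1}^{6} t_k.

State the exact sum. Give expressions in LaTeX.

Σ = -10608

The ratio is (16*k**3 + 81*k**2 + 139*k + 78)/(16*k**3 + 33*k**2 + 25*k + 4).
So A=1 and B=1, with C=k**3 + 33*k**2/16 + 25*k/16 + 1/4.
Solve (1)·f(k+1) − (1)·f(k) = k**3 + 33*k**2/16 + 25*k/16 + 1/4.
d = 4 from the (0,0,3) case.
Coefficient equations give f(k) = k*(4*k**3 + 3*k**2 - 3)/16.
Then R = B(k−1)f/C = k*(4*k**3 + 3*k**2 - 3)/(16*k**3 + 33*k**2 + 25*k + 4), so s_k = R(k)·t_k = k*(-4*k**3 - 3*k**2 + 3).
Verify: -16*k**3 - 33*k**2 - 25*k - 4 matches t_k.
Σ_(k=1)^(6) t_k = s_(7) − s_(1) = -10612 − (-4) = -10608.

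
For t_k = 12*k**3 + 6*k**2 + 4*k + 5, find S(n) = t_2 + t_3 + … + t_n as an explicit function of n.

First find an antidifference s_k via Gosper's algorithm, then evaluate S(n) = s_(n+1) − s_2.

The ratio is (12*k**3 + 42*k**2 + 52*k + 27)/(12*k**3 + 6*k**2 + 4*k + 5).
A = 1, B = 1, C = k**3 + k**2/2 + k/3 + 5/12.
Need (1)·f(k+1) − (1)·f(k) = k**3 + k**2/2 + k/3 + 5/12.
Bound: deg f ≤ 4.
Solve for f: f(k) = k*(3*k + 2)*(k**2 - 2*k + 2)/12 (degree 4 ≤ 4).
Get s_k = R·t_k = k*(3*k**3 - 4*k**2 + 2*k + 4) with R(k) = B(k−1)f(k)/C(k) = k*(3*k + 2)*(k**2 - 2*k + 2)/(12*k**3 + 6*k**2 + 4*k + 5).
Check: Δs_k = 12*k**3 + 6*k**2 + 4*k + 5. ✓
s_(n+1) = 3*n**4 + 8*n**3 + 8*n**2 + 8*n + 5 and s_(2) = 32, so S(n) = 3*n**4 + 8*n**3 + 8*n**2 + 8*n - 27.

S(n) = 3*n**4 + 8*n**3 + 8*n**2 + 8*n - 27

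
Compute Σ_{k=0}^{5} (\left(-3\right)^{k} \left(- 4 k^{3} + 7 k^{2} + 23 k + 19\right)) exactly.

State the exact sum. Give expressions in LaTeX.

Σ = 43012

The ratio is 3*(-4*k**3 - 5*k**2 + 25*k + 45)/(4*k**3 - 7*k**2 - 23*k - 19).
So A=-3 and B=1, with C=k**3 - 7*k**2/4 - 23*k/4 - 19/4.
Set up (-3)·f(k+1) − (1)·f(k) − (k**3 - 7*k**2/4 - 23*k/4 - 19/4) = 0.
d = 3 from the (0,0,3) case.
Solving with deg f ≤ 3: f(k) = -(k**3 - 4*k**2 - 2*k - 1)/4.
So s_k = (B(k−1)f/C)·t_k = (-(k**3 - 4*k**2 - 2*k - 1)/(4*k**3 - 7*k**2 - 23*k - 19))·t_k = (-3)**k*(k**3 - 4*k**2 - 2*k - 1).
s_(k+1) − s_k = (-3)**k*(-4*k**3 + 7*k**2 + 23*k + 19) = t_k.
Evaluate s at k=6 and k=0: 43011 and -1; difference 43012.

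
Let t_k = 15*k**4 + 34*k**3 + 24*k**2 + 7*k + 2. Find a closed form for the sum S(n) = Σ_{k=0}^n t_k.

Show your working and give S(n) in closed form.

S(n) = 3*n**5 + 16*n**4 + 30*n**3 + 24*n**2 + 9*n + 2

Compute t_(k+1)/t_k: get (15*k**4 + 94*k**3 + 216*k**2 + 217*k + 82)/(15*k**4 + 34*k**3 + 24*k**2 + 7*k + 2).
Factor: A=1; B=1; C=k**4 + 34*k**3/15 + 8*k**2/5 + 7*k/15 + 2/15.
f must satisfy (1)·f(k+1) − (1)·f(k) = k**4 + 34*k**3/15 + 8*k**2/5 + 7*k/15 + 2/15.
deg f ≤ 5 (via 0,0,4).
Match coefficients ⇒ f(k) = k*(k + 1)*(3*k**3 - 2*k**2 - 2*k + 2)/15.
Certificate R = B(k−1)f/C = k*(3*k**3 - 2*k**2 - 2*k + 2)/(15*k**3 + 19*k**2 + 5*k + 2) gives s_k = k*(3*k**4 + k**3 - 4*k**2 + 2).
Check: Δs_k = 15*k**4 + 34*k**3 + 24*k**2 + 7*k + 2. ✓
Evaluate: s_(n+1) = 3*n**5 + 16*n**4 + 30*n**3 + 24*n**2 + 9*n + 2; subtract s_(0) = 0 ⇒ S(n) = 3*n**5 + 16*n**4 + 30*n**3 + 24*n**2 + 9*n + 2.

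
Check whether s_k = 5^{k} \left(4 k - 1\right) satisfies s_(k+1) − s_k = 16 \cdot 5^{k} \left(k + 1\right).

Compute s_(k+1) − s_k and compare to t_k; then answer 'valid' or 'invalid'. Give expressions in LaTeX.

s_(k+1) = 5**(k + 1)*(4*k + 3)
s_(k+1) − s_k = 16*5**k*(k + 1)
(s_(k+1) − s_k) − t_k = 0

valid; difference matches t_k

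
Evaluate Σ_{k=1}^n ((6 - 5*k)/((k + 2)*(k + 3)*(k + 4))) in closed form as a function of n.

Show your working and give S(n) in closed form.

S(n) = n*(11 - 7*n)/(12*(n**2 + 7*n + 12))

The ratio is (k + 2)*(5*k - 1)/((k + 5)*(5*k - 6)).
A = k + 2, B = k + 5, C = k - 6/5.
Key eq: (k + 2)·f(k+1) = (k + 4)·f(k) + (k - 6/5).
Bound: deg f ≤ 2.
Coefficient equations give f(k) = k*(k - 10)/15.
Then R = B(k−1)f/C = k*(k - 10)*(k + 4)/(3*(5*k - 6)), so s_k = R(k)·t_k = k*(10 - k)/(3*(k + 2)*(k + 3)).
s_(k+1) − s_k = (6 - 5*k)/(k**3 + 9*k**2 + 26*k + 24) = t_k.
Telescope: S(n) = s_(n+1) − s_(1) = (-n**2 + 8*n + 9)/(3*(n**2 + 7*n + 12)) − (1/4) = n*(11 - 7*n)/(12*(n**2 + 7*n + 12)).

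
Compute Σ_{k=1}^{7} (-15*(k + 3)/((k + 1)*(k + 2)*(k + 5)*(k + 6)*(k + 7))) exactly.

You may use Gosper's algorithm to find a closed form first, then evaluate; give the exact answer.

Σ = -185/3276

r(k) = (k + 1)*(k + 4)*(k + 5)/((k + 3)**2*(k + 8)) after simplifying.
So A=k + 1 and B=k + 8, with C=k**3 + 10*k**2 + 33*k + 36.
Solve (k + 1)·f(k+1) − (k + 7)·f(k) = k**3 + 10*k**2 + 33*k + 36.
d = 6 from the (1,1,3) case.
Solving with deg f ≤ 6: f(k) = k*(k + 2)*(k + 3)*(k + 4)*(k**2 + 12*k + 41)/90.
Get s_k = R·t_k = k*(-k**2 - 12*k - 41)/(6*(k**3 + 12*k**2 + 41*k + 30)) with R(k) = B(k−1)f(k)/C(k) = k*(k + 2)*(k + 7)*(k**2 + 12*k + 41)/(90*(k + 3)).
Check: Δs_k = 15*(-k - 3)/(k**5 + 21*k**4 + 163*k**3 + 567*k**2 + 844*k + 420). ✓
Evaluate s at k=8 and k=1: -134/819 and -3/28; difference -185/3276.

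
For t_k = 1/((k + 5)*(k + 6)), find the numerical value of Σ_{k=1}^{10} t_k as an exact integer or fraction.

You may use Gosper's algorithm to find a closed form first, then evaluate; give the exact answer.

Σ = 5/48

Ratio r(k) = (k + 5)/(k + 7).
Gosper form: A/B · C(k+1)/C(k) with A=k + 5, B=k + 7, C=1.
Key eq: (k + 5)·f(k+1) = (k + 6)·f(k) + (1).
From deg A=1, deg B=1, deg C=0: d=1.
Match coefficients ⇒ f(k) = k/5.
Get s_k = R·t_k = k/(5*(k + 5)) with R(k) = B(k−1)f(k)/C(k) = k*(k + 6)/5.
s_(k+1) − s_k = 1/(k**2 + 11*k + 30) = t_k.
Σ_(k=1)^(10) t_k = s_(11) − s_(1) = 11/80 − (1/30) = 5/48.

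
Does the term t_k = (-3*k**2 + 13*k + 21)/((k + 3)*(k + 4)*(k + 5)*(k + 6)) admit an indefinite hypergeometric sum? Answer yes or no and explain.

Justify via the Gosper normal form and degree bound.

Yes. s_k = k*(3*k + 4)/((k + 3)*(k + 4)*(k + 5)).

Ratio r(k) = (k + 3)*(13*k - 3*(k + 1)**2 + 34)/((k + 7)*(-3*k**2 + 13*k + 21)).
Gosper form: A/B · C(k+1)/C(k) with A=k + 3, B=k + 7, C=k**2 - 13*k/3 - 7.
Set up (k + 3)·f(k+1) − (k + 6)·f(k) − (k**2 - 13*k/3 - 7) = 0.
Degrees (1,1,2) ⇒ d ≤ 3.
Solving with deg f ≤ 3: f(k) = -k*(3*k + 4)/3.
So s_k = (B(k−1)f/C)·t_k = (-k*(k + 6)*(3*k + 4)/(3*k**2 - 13*k - 21))·t_k = k*(3*k + 4)/((k + 3)*(k + 4)*(k + 5)).
Verify: (-3*k**2 + 13*k + 21)/(k**4 + 18*k**3 + 119*k**2 + 342*k + 360) matches t_k.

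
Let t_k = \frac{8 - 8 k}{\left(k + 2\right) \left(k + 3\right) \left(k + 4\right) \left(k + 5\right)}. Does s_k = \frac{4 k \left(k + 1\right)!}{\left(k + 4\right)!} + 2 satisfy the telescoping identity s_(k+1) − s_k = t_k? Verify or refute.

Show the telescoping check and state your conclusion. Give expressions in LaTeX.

valid (s_(k+1) − s_k reduces to t_k)

s_(k+1) = 2*(k**3 + 12*k**2 + 49*k + 62)/((k + 3)*(k + 4)*(k + 5))
s_(k+1) − s_k = (8 - 8*k)/((k + 2)*(k + 3)*(k + 4)*(k + 5))
(s_(k+1) − s_k) − t_k = 0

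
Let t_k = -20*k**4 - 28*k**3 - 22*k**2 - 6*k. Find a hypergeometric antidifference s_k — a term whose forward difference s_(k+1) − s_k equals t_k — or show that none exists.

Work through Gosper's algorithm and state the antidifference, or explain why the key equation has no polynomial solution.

s_k = -4*k**5 + 3*k**4 + k**2

r(k) = (10*k**4 + 54*k**3 + 113*k**2 + 107*k + 38)/(k*(10*k**3 + 14*k**2 + 11*k + 3)) after simplifying.
Take A(k)=1, B(k)=1, C(k)=k**4 + 7*k**3/5 + 11*k**2/10 + 3*k/10.
Set up (1)·f(k+1) − (1)·f(k) − (k**4 + 7*k**3/5 + 11*k**2/10 + 3*k/10) = 0.
From deg A=0, deg B=0, deg C=4: d=5.
Solve for f: f(k) = k**2*(k - 1)*(4*k**2 + k + 1)/20 (degree 5 ≤ 5).
Then R = B(k−1)f/C = k*(k - 1)*(4*k**2 + k + 1)/(2*(10*k**3 + 14*k**2 + 11*k + 3)), so s_k = R(k)·t_k = -4*k**5 + 3*k**4 + k**2.
s_(k+1) − s_k = 2*k*(-10*k**3 - 14*k**2 - 11*k - 3) = t_k.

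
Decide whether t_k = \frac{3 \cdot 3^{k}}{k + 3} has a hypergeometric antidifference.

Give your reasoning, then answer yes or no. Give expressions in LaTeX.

No. Not Gosper-summable.

r(k) = 3*(k + 3)/(k + 4) after simplifying.
Take A(k)=3*k + 9, B(k)=k + 4, C(k)=1.
Key eq: (3*k + 9)·f(k+1) = (k + 3)·f(k) + (1).
Bound: deg f ≤ -1.
Bound -1 < 0, so the key equation has no polynomial solution.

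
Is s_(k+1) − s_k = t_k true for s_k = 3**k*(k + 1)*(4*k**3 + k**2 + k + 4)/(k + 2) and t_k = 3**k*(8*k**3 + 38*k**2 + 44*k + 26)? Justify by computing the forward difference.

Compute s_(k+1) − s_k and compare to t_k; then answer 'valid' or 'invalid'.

Invalid: residual 3**k*(-8*k**4 - 50*k**3 - 119*k**2 - 113*k - 48)/(k**2 + 5*k + 6) ≠ 0.

s_(k+1) = 3**(k + 1)*(k + 2)*(k + 4*(k + 1)**3 + (k + 1)**2 + 5)/(k + 3)
s_(k+1) − s_k = 3**k*(8*k**5 + 70*k**4 + 232*k**3 + 355*k**2 + 281*k + 108)/(k**2 + 5*k + 6)
(s_(k+1) − s_k) − t_k = 3**k*(-8*k**4 - 50*k**3 - 119*k**2 - 113*k - 48)/(k**2 + 5*k + 6)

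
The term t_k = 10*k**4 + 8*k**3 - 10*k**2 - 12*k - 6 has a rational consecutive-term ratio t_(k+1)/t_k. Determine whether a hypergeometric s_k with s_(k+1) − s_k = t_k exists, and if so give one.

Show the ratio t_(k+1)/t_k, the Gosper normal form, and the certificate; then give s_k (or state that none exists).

The ratio is (5*k**4 + 24*k**3 + 37*k**2 + 16*k - 5)/(5*k**4 + 4*k**3 - 5*k**2 - 6*k - 3).
Normal form (A,B,C) = (1, 1, k**4 + 4*k**3/5 - k**2 - 6*k/5 - 3/5).
f must satisfy (1)·f(k+1) − (1)·f(k) = k**4 + 4*k**3/5 - k**2 - 6*k/5 - 3/5.
deg f ≤ 5 (via 0,0,4).
A polynomial solution: f(k) = k*(2*k**4 - 3*k**3 - 4*k**2 + k - 2)/10.
So s_k = (B(k−1)f/C)·t_k = (k*(2*k**4 - 3*k**3 - 4*k**2 + k - 2)/(2*(5*k**4 + 4*k**3 - 5*k**2 - 6*k - 3)))·t_k = k*(2*k**4 - 3*k**3 - 4*k**2 + k - 2).
Δs = 10*k**4 + 8*k**3 - 10*k**2 - 12*k - 6, as required.

s_k = k*(2*k**4 - 3*k**3 - 4*k**2 + k - 2)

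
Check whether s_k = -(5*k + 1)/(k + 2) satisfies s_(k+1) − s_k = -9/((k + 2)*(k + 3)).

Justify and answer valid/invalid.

valid (s_(k+1) − s_k reduces to t_k)

s_(k+1) = (-5*k - 6)/(k + 3)
s_(k+1) − s_k = -9/(k**2 + 5*k + 6)
(s_(k+1) − s_k) − t_k = 0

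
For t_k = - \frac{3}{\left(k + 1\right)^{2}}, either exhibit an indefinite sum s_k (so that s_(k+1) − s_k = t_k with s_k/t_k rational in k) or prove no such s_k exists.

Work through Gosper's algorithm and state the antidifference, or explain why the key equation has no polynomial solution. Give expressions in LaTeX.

none (Gosper's algorithm certifies no s_k)

t_(k+1)/t_k = (k + 1)**2/(k + 2)**2.
A = k**2 + 2*k + 1, B = k**2 + 4*k + 4, C = 1.
f must satisfy (k**2 + 2*k + 1)·f(k+1) − (k**2 + 2*k + 1)·f(k) = 1.
Degrees (2,2,0) ⇒ d ≤ 0.
Put f(k) = c0: A·f(k+1) − B(k−1)·f(k) − C = -1; need -1 = 0 — inconsistent ⇒ no f, not summable.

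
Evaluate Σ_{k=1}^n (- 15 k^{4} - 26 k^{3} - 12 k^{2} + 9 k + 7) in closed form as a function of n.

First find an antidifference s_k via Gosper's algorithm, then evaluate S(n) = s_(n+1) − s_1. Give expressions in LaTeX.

S(n) = n \left(- 3 n^{4} - 14 n^{3} - 22 n^{2} - 8 n + 10\right)

Ratio r(k) = (15*k**4 + 86*k**3 + 180*k**2 + 153*k + 37)/(15*k**4 + 26*k**3 + 12*k**2 - 9*k - 7).
Take A(k)=1, B(k)=1, C(k)=k**4 + 26*k**3/15 + 4*k**2/5 - 3*k/5 - 7/15.
Set up (1)·f(k+1) − (1)·f(k) − (k**4 + 26*k**3/15 + 4*k**2/5 - 3*k/5 - 7/15) = 0.
Degrees (0,0,4) ⇒ d ≤ 5.
Solve for f: f(k) = k*(3*k**4 - k**3 - 4*k**2 - 4*k - 1)/15 (degree 5 ≤ 5).
So s_k = (B(k−1)f/C)·t_k = (k*(3*k**4 - k**3 - 4*k**2 - 4*k - 1)/(15*k**4 + 26*k**3 + 12*k**2 - 9*k - 7))·t_k = k*(-3*k**4 + k**3 + 4*k**2 + 4*k + 1).
s_(k+1) − s_k = -15*k**4 - 26*k**3 - 12*k**2 + 9*k + 7 = t_k.
Telescope: S(n) = s_(n+1) − s_(1) = -3*n**5 - 14*n**4 - 22*n**3 - 8*n**2 + 10*n + 7 − (7) = n*(-3*n**4 - 14*n**3 - 22*n**2 - 8*n + 10).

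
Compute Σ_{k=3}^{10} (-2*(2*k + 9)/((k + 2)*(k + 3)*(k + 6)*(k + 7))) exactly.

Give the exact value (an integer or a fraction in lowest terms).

Step 1: r(k) = (k + 2)*(k + 6)*(2*k + 11)/((k + 4)*(k + 8)*(2*k + 9)).
Normal form (A,B,C) = (k + 2, k + 8, k**3 + 27*k**2/2 + 121*k/2 + 90).
Key eq: (k + 2)·f(k+1) = (k + 7)·f(k) + (k**3 + 27*k**2/2 + 121*k/2 + 90).
d = 5 from the (1,1,3) case.
Solve for f: f(k) = k*(k + 3)*(k + 4)*(k + 5)*(k + 8)/24 (degree 5 ≤ 5).
Certificate R = B(k−1)f/C = k*(k + 3)*(k + 7)*(k + 8)/(12*(2*k + 9)) gives s_k = k*(-k - 8)/(6*(k**2 + 8*k + 12)).
Verify: 2*(-2*k - 9)/(k**4 + 18*k**3 + 113*k**2 + 288*k + 252) matches t_k.
Sum = s_(11) − s_(3); s_(11) = -209/1326, s_(3) = -11/90 ⇒ -352/9945.

Σ = -352/9945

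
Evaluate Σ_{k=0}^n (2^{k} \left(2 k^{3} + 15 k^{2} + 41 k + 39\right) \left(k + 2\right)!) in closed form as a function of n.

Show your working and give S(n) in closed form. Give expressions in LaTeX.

S(n) = 2 \cdot 2^{n} n^{2} \left(n + 3\right)! + 10 \cdot 2^{n} n \left(n + 3\right)! + 14 \cdot 2^{n} \left(n + 3\right)! - 6

t_(k+1)/t_k = 2*(2*k**4 + 27*k**3 + 140*k**2 + 328*k + 291)/(2*k**3 + 15*k**2 + 41*k + 39).
A = 2*k + 6, B = 1, C = k**3 + 15*k**2/2 + 41*k/2 + 39/2.
f must satisfy (2*k + 6)·f(k+1) − (1)·f(k) = k**3 + 15*k**2/2 + 41*k/2 + 39/2.
Degrees (1,0,3) ⇒ d ≤ 2.
Match coefficients ⇒ f(k) = (k**2 + 3*k + 3)/2.
R(k) = B(k−1)·f(k)/C(k) = (k**2 + 3*k + 3)/(2*k**3 + 15*k**2 + 41*k + 39); s_k = R·t_k = 2**k*(k**2 + 3*k + 3)*factorial(k + 2).
Δs = 2**k*(2*k**3 + 15*k**2 + 41*k + 39)*factorial(k + 2), as required.
Σ_(k=0)^n t_k = s_(n+1) − s_(0) = (2**(n + 1)*(n**2 + 5*n + 7)*factorial(n + 3)) − (6), i.e. 2*2**n*n**2*factorial(n + 3) + 10*2**n*n*factorial(n + 3) + 14*2**n*factorial(n + 3) - 6.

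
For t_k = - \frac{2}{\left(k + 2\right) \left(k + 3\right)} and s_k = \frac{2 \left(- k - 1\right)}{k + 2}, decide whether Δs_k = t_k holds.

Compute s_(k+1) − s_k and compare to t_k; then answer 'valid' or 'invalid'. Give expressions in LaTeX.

valid; difference matches t_k

s_(k+1) = 2*(-k - 2)/(k + 3)
s_(k+1) − s_k = -2/(k**2 + 5*k + 6)
(s_(k+1) − s_k) − t_k = 0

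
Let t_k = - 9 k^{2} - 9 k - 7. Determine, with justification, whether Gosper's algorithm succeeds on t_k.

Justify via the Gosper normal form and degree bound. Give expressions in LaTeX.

Yes. s_k = k \left(- 3 k^{2} - 4\right).

r(k) = (9*k**2 + 27*k + 25)/(9*k**2 + 9*k + 7) after simplifying.
Factor: A=1; B=1; C=k**2 + k + 7/9.
Solve (1)·f(k+1) − (1)·f(k) = k**2 + k + 7/9.
d = 3 from the (0,0,2) case.
Solve for f: f(k) = k*(3*k**2 + 4)/9 (degree 3 ≤ 3).
R(k) = B(k−1)·f(k)/C(k) = k*(3*k**2 + 4)/(9*k**2 + 9*k + 7); s_k = R·t_k = k*(-3*k**2 - 4).
Δs = -9*k**2 - 9*k - 7, as required.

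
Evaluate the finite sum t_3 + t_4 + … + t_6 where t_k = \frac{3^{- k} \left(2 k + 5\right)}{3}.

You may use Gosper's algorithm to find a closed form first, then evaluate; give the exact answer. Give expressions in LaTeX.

Compute t_(k+1)/t_k: get (2*k + 7)/(3*(2*k + 5)).
A = 1/3, B = 1, C = k + 5/2.
Solve (1/3)·f(k+1) − (1)·f(k) = k + 5/2.
Bound: deg f ≤ 1.
Coefficient equations give f(k) = -3*(k + 3)/2.
Certificate R = B(k−1)f/C = -3*(k + 3)/(2*k + 5) gives s_k = (-k - 3)/3**k.
Verify: (2*k + 5)/(3*3**k) matches t_k.
Evaluate s at k=7 and k=3: -10/2187 and -2/9; difference 476/2187.

Σ = 476/2187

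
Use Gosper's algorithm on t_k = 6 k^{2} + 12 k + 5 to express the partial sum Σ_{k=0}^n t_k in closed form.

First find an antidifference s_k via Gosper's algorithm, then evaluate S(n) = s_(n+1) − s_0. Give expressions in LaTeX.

Step 1: r(k) = (6*k**2 + 24*k + 23)/(6*k**2 + 12*k + 5).
Normal form (A,B,C) = (1, 1, k**2 + 2*k + 5/6).
f must satisfy (1)·f(k+1) − (1)·f(k) = k**2 + 2*k + 5/6.
deg f ≤ 3 (via 0,0,2).
Match coefficients ⇒ f(k) = k**2*(2*k + 3)/6.
Get s_k = R·t_k = k**2*(2*k + 3) with R(k) = B(k−1)f(k)/C(k) = k**2*(2*k + 3)/(6*k**2 + 12*k + 5).
Check: Δs_k = 6*k**2 + 12*k + 5. ✓
s_(n+1) = 2*n**3 + 9*n**2 + 12*n + 5 and s_(0) = 0, so S(n) = 2*n**3 + 9*n**2 + 12*n + 5.

S(n) = 2 n^{3} + 9 n^{2} + 12 n + 5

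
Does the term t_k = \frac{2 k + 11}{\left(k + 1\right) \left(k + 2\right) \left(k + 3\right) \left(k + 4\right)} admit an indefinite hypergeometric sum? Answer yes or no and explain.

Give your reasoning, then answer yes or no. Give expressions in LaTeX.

r(k) = (k + 1)*(2*k + 13)/((k + 5)*(2*k + 11)) after simplifying.
Gosper form: A/B · C(k+1)/C(k) with A=k + 1, B=k + 5, C=k + 11/2.
Need (k + 1)·f(k+1) − (k + 4)·f(k) = k + 11/2.
d = 3 from the (1,1,1) case.
Solving with deg f ≤ 3: f(k) = k*(2*k**2 + 12*k + 19)/6.
R(k) = B(k−1)·f(k)/C(k) = k*(k + 4)*(2*k**2 + 12*k + 19)/(3*(2*k + 11)); s_k = R·t_k = k*(2*k**2 + 12*k + 19)/(3*(k + 1)*(k + 2)*(k + 3)).
Check: Δs_k = (2*k + 11)/(k**4 + 10*k**3 + 35*k**2 + 50*k + 24). ✓

Yes. s_k = \frac{k \left(2 k^{2} + 12 k + 19\right)}{3 \left(k + 1\right) \left(k + 2\right) \left(k + 3\right)}.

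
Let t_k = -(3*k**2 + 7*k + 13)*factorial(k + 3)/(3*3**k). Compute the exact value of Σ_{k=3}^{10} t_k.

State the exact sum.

Σ = -12197591200/729

The ratio is (k + 4)*(7*k + 3*(k + 1)**2 + 20)/(3*(3*k**2 + 7*k + 13)).
Gosper form: A/B · C(k+1)/C(k) with A=k/3 + 4/3, B=1, C=k**2 + 7*k/3 + 13/3.
Need (k/3 + 4/3)·f(k+1) − (1)·f(k) = k**2 + 7*k/3 + 13/3.
Degrees (1,0,2) ⇒ d ≤ 1.
Match coefficients ⇒ f(k) = 3*k + 1.
Then R = B(k−1)f/C = 3*(3*k + 1)/(3*k**2 + 7*k + 13), so s_k = R(k)·t_k = -(3*k + 1)*factorial(k + 3)/3**k.
Verify: -(3*k**2 + 7*k + 13)*factorial(k + 3)/(3*3**k) matches t_k.
Σ_(k=3)^(10) t_k = s_(11) − s_(3) = -12197785600/729 − (-800/3) = -12197591200/729.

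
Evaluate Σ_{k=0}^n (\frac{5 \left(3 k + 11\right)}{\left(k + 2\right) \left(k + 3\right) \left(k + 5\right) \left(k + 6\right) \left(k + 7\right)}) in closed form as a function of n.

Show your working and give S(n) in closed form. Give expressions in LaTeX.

Step 1: r(k) = (k + 2)*(k + 5)*(3*k + 14)/((k + 4)*(k + 8)*(3*k + 11)).
Normal form (A,B,C) = (k + 2, k + 8, k**2 + 23*k/3 + 44/3).
Set up (k + 2)·f(k+1) − (k + 7)·f(k) − (k**2 + 23*k/3 + 44/3) = 0.
Bound: deg f ≤ 5.
Solving with deg f ≤ 5: f(k) = k*(k + 3)*(k + 4)*(k**2 + 13*k + 52)/180.
Then R = B(k−1)f/C = k*(k + 3)*(k + 7)*(k**2 + 13*k + 52)/(60*(3*k + 11)), so s_k = R(k)·t_k = k*(k**2 + 13*k + 52)/(12*(k**3 + 13*k**2 + 52*k + 60)).
Check: Δs_k = 5*(3*k + 11)/(k**5 + 23*k**4 + 203*k**3 + 853*k**2 + 1692*k + 1260). ✓
Σ_(k=0)^n t_k = s_(n+1) − s_(0) = ((n**3 + 16*n**2 + 81*n + 66)/(12*(n**3 + 16*n**2 + 81*n + 126))) − (0), i.e. (n**3 + 16*n**2 + 81*n + 66)/(12*(n**3 + 16*n**2 + 81*n + 126)).

S(n) = \frac{n^{3} + 16 n^{2} + 81 n + 66}{12 \left(n^{3} + 16 n^{2} + 81 n + 126\right)}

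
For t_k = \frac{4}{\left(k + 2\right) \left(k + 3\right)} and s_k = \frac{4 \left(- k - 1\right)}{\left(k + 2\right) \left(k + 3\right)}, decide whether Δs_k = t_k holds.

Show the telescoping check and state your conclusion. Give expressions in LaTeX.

Invalid: residual - \frac{16}{k^{3} + 9 k^{2} + 26 k + 24} ≠ 0.

s_(k+1) = 4*(-k - 2)/((k + 3)*(k + 4))
s_(k+1) − s_k = 4*k/(k**3 + 9*k**2 + 26*k + 24)
(s_(k+1) − s_k) − t_k = -16/(k**3 + 9*k**2 + 26*k + 24)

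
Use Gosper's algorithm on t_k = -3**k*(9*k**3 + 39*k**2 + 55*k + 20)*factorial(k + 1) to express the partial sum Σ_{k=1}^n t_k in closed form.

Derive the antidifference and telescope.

The ratio is 3*(9*k**4 + 84*k**3 + 292*k**2 + 443*k + 246)/(9*k**3 + 39*k**2 + 55*k + 20).
Gosper form: A/B · C(k+1)/C(k) with A=3*k + 6, B=1, C=k**3 + 13*k**2/3 + 55*k/9 + 20/9.
Solve (3*k + 6)·f(k+1) − (1)·f(k) = k**3 + 13*k**2/3 + 55*k/9 + 20/9.
Bound: deg f ≤ 2.
Solve for f: f(k) = (3*k**2 + 2*k - 2)/9 (degree 2 ≤ 2).
So s_k = (B(k−1)f/C)·t_k = ((3*k**2 + 2*k - 2)/(9*k**3 + 39*k**2 + 55*k + 20))·t_k = -3**k*(3*k**2 + 2*k - 2)*factorial(k + 1).
Δs = -3**k*(9*k**3 + 39*k**2 + 55*k + 20)*factorial(k + 1), as required.
s_(n+1) = -3**(n + 1)*(3*n**2 + 8*n + 3)*factorial(n + 2) and s_(1) = -18, so S(n) = -9*3**n*n**4*factorial(n) - 51*3**n*n**3*factorial(n) - 99*3**n*n**2*factorial(n) - 75*3**n*n*factorial(n) - 18*3**n*factorial(n) + 18.

S(n) = -9*3**n*n**4*factorial(n) - 51*3**n*n**3*factorial(n) - 99*3**n*n**2*factorial(n) - 75*3**n*n*factorial(n) - 18*3**n*factorial(n) + 18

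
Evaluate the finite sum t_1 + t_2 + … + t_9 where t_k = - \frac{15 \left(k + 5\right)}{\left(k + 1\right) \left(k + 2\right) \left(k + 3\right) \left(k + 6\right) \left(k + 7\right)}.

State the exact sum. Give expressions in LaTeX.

Σ = -575/4928

Compute t_(k+1)/t_k: get (k + 1)*(k + 6)**2/((k + 4)*(k + 5)*(k + 8)).
Take A(k)=k + 1, B(k)=k + 8, C(k)=k**3 + 14*k**2 + 65*k + 100.
Solve (k + 1)·f(k+1) − (k + 7)·f(k) = k**3 + 14*k**2 + 65*k + 100.
From deg A=1, deg B=1, deg C=3: d=6.
A polynomial solution: f(k) = k*(k + 3)*(k + 4)**2*(k + 5)**2/36.
So s_k = (B(k−1)f/C)·t_k = (k*(k + 3)*(k + 4)*(k + 7)/36)·t_k = 5*k*(-k**2 - 9*k - 20)/(12*(k**3 + 9*k**2 + 20*k + 12)).
Δs = 15*(-k - 5)/(k**5 + 19*k**4 + 131*k**3 + 401*k**2 + 540*k + 252), as required.
Telescoping: Σ = s_(10) − s_(1) = -875/2112 − (-25/84) = -575/4928.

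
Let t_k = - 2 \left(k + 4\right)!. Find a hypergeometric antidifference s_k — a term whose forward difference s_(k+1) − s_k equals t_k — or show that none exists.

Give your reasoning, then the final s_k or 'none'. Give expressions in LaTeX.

not Gosper-summable; s_k does not exist

r(k) = k + 5 after simplifying.
Factor: A=k + 5; B=1; C=1.
Need (k + 5)·f(k+1) − (1)·f(k) = 1.
Degrees (1,0,0) ⇒ d ≤ -1.
d = -1 < 0 ⇒ no nonzero polynomial f; not summable.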